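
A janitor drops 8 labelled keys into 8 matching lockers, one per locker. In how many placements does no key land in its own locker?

The number of derangements of 8 is !8 = Σ_{k=0}^{8} (-1)^k·8!/k!
= 8! - 8!/1! + 8!/2! - 8!/3! + 8!/4! - 8!/5! + 8!/6! - 8!/7! + 8!/8!
= 40320 - 40320 + 20160 - 6720 + 1680 - 336 + 56 - 8 + 1
= 14833

14833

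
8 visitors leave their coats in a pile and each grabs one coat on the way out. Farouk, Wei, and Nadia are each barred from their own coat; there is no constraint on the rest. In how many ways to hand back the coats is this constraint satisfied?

27240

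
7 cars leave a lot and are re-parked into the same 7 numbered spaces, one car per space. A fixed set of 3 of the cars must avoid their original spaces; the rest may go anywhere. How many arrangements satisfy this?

3216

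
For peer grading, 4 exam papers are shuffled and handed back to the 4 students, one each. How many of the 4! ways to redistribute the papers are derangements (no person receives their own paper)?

Recurrence: !4 = 3·(!3 + !2).
!4 = 3·(2 + 1) = 3·3 = 9

9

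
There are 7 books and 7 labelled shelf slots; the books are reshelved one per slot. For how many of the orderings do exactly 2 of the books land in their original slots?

Pick the 2 fixed positions: C(7,2) = 21 ways.
The other 5 form a derangement: !5 = 44.
Total: 21 × 44 = 924.

924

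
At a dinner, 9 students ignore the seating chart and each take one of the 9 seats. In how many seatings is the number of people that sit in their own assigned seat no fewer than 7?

37

Sum C(9,i)·!(9-i) for i = 7..9:
  i=7: C(9,7)·!2 = 36·1 = 36
  i=8: C(9,8)·!1 = 9·0 = 0
  i=9: C(9,9)·!0 = 1·1 = 1
Total = 37.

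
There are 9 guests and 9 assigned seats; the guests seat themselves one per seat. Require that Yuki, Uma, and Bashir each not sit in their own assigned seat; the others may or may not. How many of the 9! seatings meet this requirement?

256320

Let A_j be the event that the j-th constrained one is fixed. By inclusion-exclusion over the 3 events:
Σ_{j=0}^{3} (-1)^j C(3,j)(9-j)!
= C(3,0)·9! - C(3,1)·8! + C(3,2)·7! - C(3,3)·6!
= 362880 - 120960 + 15120 - 720
= 256320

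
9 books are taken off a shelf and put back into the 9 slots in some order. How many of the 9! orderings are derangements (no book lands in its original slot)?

133496

By inclusion-exclusion, !9 = Σ (-1)^k · 9!/k! for k=0..9
= 9! - 9!/1! + 9!/2! - 9!/3! + 9!/4! - 9!/5! + 9!/6! - 9!/7! + 9!/8! - 9!/9!
= 362880 - 362880 + 181440 - 60480 + 15120 - 3024 + 504 - 72 + 9 - 1
= 133496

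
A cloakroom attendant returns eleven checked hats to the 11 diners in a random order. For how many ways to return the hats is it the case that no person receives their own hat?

14684570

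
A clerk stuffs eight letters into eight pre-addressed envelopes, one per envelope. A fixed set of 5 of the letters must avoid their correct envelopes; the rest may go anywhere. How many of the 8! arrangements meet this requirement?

Let A_j be the event that the j-th constrained one is fixed. By inclusion-exclusion over the 5 events:
Σ_{j=0}^{5} (-1)^j C(5,j)(8-j)!
= C(5,0)·8! - C(5,1)·7! + C(5,2)·6! - C(5,3)·5! + C(5,4)·4! - C(5,5)·3!
= 40320 - 25200 + 7200 - 1200 + 120 - 6
= 21234

21234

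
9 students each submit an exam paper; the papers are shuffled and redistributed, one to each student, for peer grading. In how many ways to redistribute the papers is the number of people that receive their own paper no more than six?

362843

# with exactly i fixed is C(9,i)·!(9-i); sum over i=0..6:
  i=0: C(9,0)·!9 = 1·133496 = 133496
  i=1: C(9,1)·!8 = 9·14833 = 133497
  i=2: C(9,2)·!7 = 36·1854 = 66744
  i=3: C(9,3)·!6 = 84·265 = 22260
  i=4: C(9,4)·!5 = 126·44 = 5544
  i=5: C(9,5)·!4 = 126·9 = 1134
  i=6: C(9,6)·!3 = 84·2 = 168
Total = 362843.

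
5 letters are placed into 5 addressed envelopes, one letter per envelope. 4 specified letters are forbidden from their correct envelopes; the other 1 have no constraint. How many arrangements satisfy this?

53

Inclusion-exclusion on the 4 forbidden self-matches:
Σ_{j=0}^{4} (-1)^j C(4,j)(5-j)!
= C(4,0)·5! - C(4,1)·4! + C(4,2)·3! - C(4,3)·2! + C(4,4)·1!
= 120 - 96 + 36 - 8 + 1
= 53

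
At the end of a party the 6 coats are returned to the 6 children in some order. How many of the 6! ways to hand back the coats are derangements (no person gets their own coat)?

265

!6 is the nearest integer to 6!/e.
6! = 720, and 720/e ≈ 264.87, so !6 = 265.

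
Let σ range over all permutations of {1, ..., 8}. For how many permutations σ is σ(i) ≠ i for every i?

14833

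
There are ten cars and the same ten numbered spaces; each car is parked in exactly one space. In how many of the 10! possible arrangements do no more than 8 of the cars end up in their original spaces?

3628799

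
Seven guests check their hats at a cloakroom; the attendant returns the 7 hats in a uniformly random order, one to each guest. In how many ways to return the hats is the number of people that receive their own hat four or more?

# with exactly i fixed is C(7,i)·!(7-i); sum over i=4..7:
  i=4: C(7,4)·!3 = 35·2 = 70
  i=5: C(7,5)·!2 = 21·1 = 21
  i=6: C(7,6)·!1 = 7·0 = 0
  i=7: C(7,7)·!0 = 1·1 = 1
Total = 92.

92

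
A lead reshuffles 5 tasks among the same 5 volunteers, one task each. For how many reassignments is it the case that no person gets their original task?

44

By inclusion-exclusion, !5 = Σ (-1)^k · 5!/k! for k=0..5
= 5! - 5!/1! + 5!/2! - 5!/3! + 5!/4! - 5!/5!
= 120 - 120 + 60 - 20 + 5 - 1
= 44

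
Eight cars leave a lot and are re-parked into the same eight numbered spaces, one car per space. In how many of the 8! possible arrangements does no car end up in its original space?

14833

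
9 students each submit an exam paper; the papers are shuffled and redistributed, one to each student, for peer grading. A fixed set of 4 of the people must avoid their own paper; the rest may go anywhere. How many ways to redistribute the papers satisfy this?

Inclusion-exclusion on the 4 forbidden self-matches:
Σ_{j=0}^{4} (-1)^j C(4,j)(9-j)!
= C(4,0)·9! - C(4,1)·8! + C(4,2)·7! - C(4,3)·6! + C(4,4)·5!
= 362880 - 161280 + 30240 - 2880 + 120
= 229080

229080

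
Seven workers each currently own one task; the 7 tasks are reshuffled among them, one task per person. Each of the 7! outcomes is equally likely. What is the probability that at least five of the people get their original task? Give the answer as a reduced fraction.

Favorable outcomes: Σ_{i≥5} C(7,i)·!(7-i) = 21·1 + 7·0 + 1·1 = 22.
Total outcomes: 7! = 5040.
Probability = 22/5040 = 11/2520.

11/2520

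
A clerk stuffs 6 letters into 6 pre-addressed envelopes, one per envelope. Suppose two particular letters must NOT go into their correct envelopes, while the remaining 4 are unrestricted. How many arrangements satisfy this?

504

Inclusion-exclusion on the 2 forbidden self-matches:
Σ_{j=0}^{2} (-1)^j C(2,j)(6-j)!
= C(2,0)·6! - C(2,1)·5! + C(2,2)·4!
= 720 - 240 + 24
= 504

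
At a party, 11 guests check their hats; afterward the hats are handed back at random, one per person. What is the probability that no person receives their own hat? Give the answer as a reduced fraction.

1468457/3991680

Favorable outcomes: !11 = 14684570.
Total outcomes: 11! = 39916800.
Probability = 14684570/39916800 = 1468457/3991680.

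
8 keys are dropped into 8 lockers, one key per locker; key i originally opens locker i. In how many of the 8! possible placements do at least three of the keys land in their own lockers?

# with exactly i fixed is C(8,i)·!(8-i); sum over i=3..8:
  i=3: C(8,3)·!5 = 56·44 = 2464
  i=4: C(8,4)·!4 = 70·9 = 630
  i=5: C(8,5)·!3 = 56·2 = 112
  i=6: C(8,6)·!2 = 28·1 = 28
  i=7: C(8,7)·!1 = 8·0 = 0
  i=8: C(8,8)·!0 = 1·1 = 1
Total = 3235.

3235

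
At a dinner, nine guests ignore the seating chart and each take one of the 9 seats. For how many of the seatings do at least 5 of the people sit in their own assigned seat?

Sum C(9,i)·!(9-i) for i = 5..9:
  i=5: C(9,5)·!4 = 126·9 = 1134
  i=6: C(9,6)·!3 = 84·2 = 168
  i=7: C(9,7)·!2 = 36·1 = 36
  i=8: C(9,8)·!1 = 9·0 = 0
  i=9: C(9,9)·!0 = 1·1 = 1
Total = 1339.

1339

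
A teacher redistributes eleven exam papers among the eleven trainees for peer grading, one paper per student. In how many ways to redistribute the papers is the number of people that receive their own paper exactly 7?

Pick the 7 fixed positions: C(11,7) = 330 ways.
The remaining 4 must be deranged: !4 = 9.
Total: 330 × 9 = 2970.

2970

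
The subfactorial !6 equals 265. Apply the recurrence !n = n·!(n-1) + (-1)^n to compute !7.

1854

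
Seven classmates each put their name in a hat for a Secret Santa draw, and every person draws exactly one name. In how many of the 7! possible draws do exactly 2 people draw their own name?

924

Pick the 2 fixed positions: C(7,2) = 21 ways.
The other 5 form a derangement: !5 = 44.
Total: 21 × 44 = 924.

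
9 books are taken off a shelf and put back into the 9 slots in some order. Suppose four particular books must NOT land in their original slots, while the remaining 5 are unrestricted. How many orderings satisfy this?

Inclusion-exclusion on the 4 forbidden self-matches:
Σ_{j=0}^{4} (-1)^j C(4,j)(9-j)!
= C(4,0)·9! - C(4,1)·8! + C(4,2)·7! - C(4,3)·6! + C(4,4)·5!
= 362880 - 161280 + 30240 - 2880 + 120
= 229080

229080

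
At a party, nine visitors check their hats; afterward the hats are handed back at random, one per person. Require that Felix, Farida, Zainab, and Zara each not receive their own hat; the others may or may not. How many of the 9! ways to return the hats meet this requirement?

229080

Inclusion-exclusion on the 4 forbidden self-matches:
Σ_{j=0}^{4} (-1)^j C(4,j)(9-j)!
= C(4,0)·9! - C(4,1)·8! + C(4,2)·7! - C(4,3)·6! + C(4,4)·5!
= 362880 - 161280 + 30240 - 2880 + 120
= 229080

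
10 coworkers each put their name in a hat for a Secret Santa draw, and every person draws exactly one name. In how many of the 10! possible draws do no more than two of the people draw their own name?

3337406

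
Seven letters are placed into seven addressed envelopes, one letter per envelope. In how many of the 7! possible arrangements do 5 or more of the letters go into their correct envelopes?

22

Sum C(7,i)·!(7-i) for i = 5..7:
  i=5: C(7,5)·!2 = 21·1 = 21
  i=6: C(7,6)·!1 = 7·0 = 0
  i=7: C(7,7)·!0 = 1·1 = 1
Total = 22.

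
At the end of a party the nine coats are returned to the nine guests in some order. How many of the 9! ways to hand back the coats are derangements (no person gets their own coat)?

133496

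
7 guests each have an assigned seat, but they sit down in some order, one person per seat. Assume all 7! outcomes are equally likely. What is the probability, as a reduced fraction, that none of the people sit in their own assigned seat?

103/280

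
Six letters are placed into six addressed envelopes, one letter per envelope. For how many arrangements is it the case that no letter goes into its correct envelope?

!6 is the nearest integer to 6!/e.
6! = 720, and 720/e ≈ 264.87, so !6 = 265.

265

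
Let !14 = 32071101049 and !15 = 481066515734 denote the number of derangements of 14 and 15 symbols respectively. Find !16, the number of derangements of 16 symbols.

7697064251745

!16 = (16-1)·(!15 + !14) = 15·(481066515734 + 32071101049) = 15·513137616783 = 7697064251745.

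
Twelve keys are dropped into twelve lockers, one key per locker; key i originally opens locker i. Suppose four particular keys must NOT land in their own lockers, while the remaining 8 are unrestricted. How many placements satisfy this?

339696000

Inclusion-exclusion on the 4 forbidden self-matches:
Σ_{j=0}^{4} (-1)^j C(4,j)(12-j)!
= C(4,0)·12! - C(4,1)·11! + C(4,2)·10! - C(4,3)·9! + C(4,4)·8!
= 479001600 - 159667200 + 21772800 - 1451520 + 40320
= 339696000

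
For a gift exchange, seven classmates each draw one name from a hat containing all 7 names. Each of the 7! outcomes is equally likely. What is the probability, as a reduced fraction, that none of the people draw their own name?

Favorable outcomes: !7 = 1854.
Total outcomes: 7! = 5040.
Probability = 1854/5040 = 103/280.

103/280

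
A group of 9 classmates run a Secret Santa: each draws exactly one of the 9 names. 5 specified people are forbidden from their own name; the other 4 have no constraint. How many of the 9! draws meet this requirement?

205056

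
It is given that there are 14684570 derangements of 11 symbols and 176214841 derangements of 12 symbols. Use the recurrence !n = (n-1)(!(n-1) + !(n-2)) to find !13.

2290792932

!13 = (13-1)·(!12 + !11) = 12·(176214841 + 14684570) = 12·190899411 = 2290792932.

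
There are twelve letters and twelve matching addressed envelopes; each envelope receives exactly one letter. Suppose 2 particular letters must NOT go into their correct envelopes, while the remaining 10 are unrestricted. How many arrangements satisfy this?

Let A_j be the event that the j-th constrained one is fixed. By inclusion-exclusion over the 2 events:
Σ_{j=0}^{2} (-1)^j C(2,j)(12-j)!
= C(2,0)·12! - C(2,1)·11! + C(2,2)·10!
= 479001600 - 79833600 + 3628800
= 402796800

402796800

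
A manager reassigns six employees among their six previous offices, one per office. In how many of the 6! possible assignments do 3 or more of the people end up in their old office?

56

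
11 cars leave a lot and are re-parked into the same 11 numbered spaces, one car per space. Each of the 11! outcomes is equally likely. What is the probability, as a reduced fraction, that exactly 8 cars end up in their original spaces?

1/120960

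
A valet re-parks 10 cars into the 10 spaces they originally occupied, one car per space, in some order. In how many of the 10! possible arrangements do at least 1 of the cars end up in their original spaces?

2293839

# with exactly i fixed is C(10,i)·!(10-i); sum over i=1..10:
  i=1: C(10,1)·!9 = 10·133496 = 1334960
  i=2: C(10,2)·!8 = 45·14833 = 667485
  i=3: C(10,3)·!7 = 120·1854 = 222480
  i=4: C(10,4)·!6 = 210·265 = 55650
  i=5: C(10,5)·!5 = 252·44 = 11088
  i=6: C(10,6)·!4 = 210·9 = 1890
  i=7: C(10,7)·!3 = 120·2 = 240
  i=8: C(10,8)·!2 = 45·1 = 45
  i=9: C(10,9)·!1 = 10·0 = 0
  i=10: C(10,10)·!0 = 1·1 = 1
Total = 2293839.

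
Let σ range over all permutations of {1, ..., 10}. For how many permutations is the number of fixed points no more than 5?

3626624

# with exactly i fixed is C(10,i)·!(10-i); sum over i=0..5:
  i=0: C(10,0)·!10 = 1·1334961 = 1334961
  i=1: C(10,1)·!9 = 10·133496 = 1334960
  i=2: C(10,2)·!8 = 45·14833 = 667485
  i=3: C(10,3)·!7 = 120·1854 = 222480
  i=4: C(10,4)·!6 = 210·265 = 55650
  i=5: C(10,5)·!5 = 252·44 = 11088
Total = 3626624.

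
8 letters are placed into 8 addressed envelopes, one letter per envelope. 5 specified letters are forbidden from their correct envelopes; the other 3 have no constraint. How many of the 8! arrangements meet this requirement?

Inclusion-exclusion on the 5 forbidden self-matches:
Σ_{j=0}^{5} (-1)^j C(5,j)(8-j)!
= C(5,0)·8! - C(5,1)·7! + C(5,2)·6! - C(5,3)·5! + C(5,4)·4! - C(5,5)·3!
= 40320 - 25200 + 7200 - 1200 + 120 - 6
= 21234

21234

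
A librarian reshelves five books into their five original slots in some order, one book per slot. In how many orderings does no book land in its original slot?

By inclusion-exclusion, !5 = Σ (-1)^k · 5!/k! for k=0..5
= 5! - 5!/1! + 5!/2! - 5!/3! + 5!/4! - 5!/5!
= 120 - 120 + 60 - 20 + 5 - 1
= 44

44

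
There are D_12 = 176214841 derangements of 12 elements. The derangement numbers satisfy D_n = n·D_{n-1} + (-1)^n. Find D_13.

D_13 = 13·176214841 - 1 = 2290792932.

2290792932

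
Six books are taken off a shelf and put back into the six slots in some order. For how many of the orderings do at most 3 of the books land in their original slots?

704

# with exactly i fixed is C(6,i)·!(6-i); sum over i=0..3:
  i=0: C(6,0)·!6 = 1·265 = 265
  i=1: C(6,1)·!5 = 6·44 = 264
  i=2: C(6,2)·!4 = 15·9 = 135
  i=3: C(6,3)·!3 = 20·2 = 40
Total = 704.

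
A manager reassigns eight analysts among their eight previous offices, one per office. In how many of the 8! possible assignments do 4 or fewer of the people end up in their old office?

40179

# with exactly i fixed is C(8,i)·!(8-i); sum over i=0..4:
  i=0: C(8,0)·!8 = 1·14833 = 14833
  i=1: C(8,1)·!7 = 8·1854 = 14832
  i=2: C(8,2)·!6 = 28·265 = 7420
  i=3: C(8,3)·!5 = 56·44 = 2464
  i=4: C(8,4)·!4 = 70·9 = 630
Total = 40179.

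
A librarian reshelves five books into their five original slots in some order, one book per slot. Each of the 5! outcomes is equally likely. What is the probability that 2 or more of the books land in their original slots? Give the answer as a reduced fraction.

31/120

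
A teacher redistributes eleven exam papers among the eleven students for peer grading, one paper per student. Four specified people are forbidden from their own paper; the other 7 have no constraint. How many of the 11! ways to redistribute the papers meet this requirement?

Let A_j be the event that the j-th constrained one is fixed. By inclusion-exclusion over the 4 events:
Σ_{j=0}^{4} (-1)^j C(4,j)(11-j)!
= C(4,0)·11! - C(4,1)·10! + C(4,2)·9! - C(4,3)·8! + C(4,4)·7!
= 39916800 - 14515200 + 2177280 - 161280 + 5040
= 27422640

27422640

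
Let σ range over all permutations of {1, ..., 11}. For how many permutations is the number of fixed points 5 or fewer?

39893116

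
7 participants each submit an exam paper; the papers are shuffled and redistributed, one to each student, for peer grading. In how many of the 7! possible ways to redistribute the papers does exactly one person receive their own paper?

1855

Choose which one of the 7 is fixed: C(7,1) = 7.
The remaining 6 must be deranged: !6 = 265.
Total: 7 × 265 = 1855.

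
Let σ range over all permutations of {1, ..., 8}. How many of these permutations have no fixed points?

14833

The number of derangements of 8 is !8 = Σ_{k=0}^{8} (-1)^k·8!/k!
= 8! - 8!/1! + 8!/2! - 8!/3! + 8!/4! - 8!/5! + 8!/6! - 8!/7! + 8!/8!
= 40320 - 40320 + 20160 - 6720 + 1680 - 336 + 56 - 8 + 1
= 14833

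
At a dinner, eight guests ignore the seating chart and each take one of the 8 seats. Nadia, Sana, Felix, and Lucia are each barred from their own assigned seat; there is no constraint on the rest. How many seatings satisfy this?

24024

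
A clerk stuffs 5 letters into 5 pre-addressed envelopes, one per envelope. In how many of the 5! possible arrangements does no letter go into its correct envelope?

44

The subfactorial !5 = [5!/e] (nearest integer).
5! = 120, and 120/e ≈ 44.15, so !5 = 44.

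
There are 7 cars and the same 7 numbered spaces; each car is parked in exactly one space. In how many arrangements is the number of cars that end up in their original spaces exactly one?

1855

Pick the single fixed position: C(7,1) = 7 ways.
The other 6 form a derangement: !6 = 265.
Total: 7 × 265 = 1855.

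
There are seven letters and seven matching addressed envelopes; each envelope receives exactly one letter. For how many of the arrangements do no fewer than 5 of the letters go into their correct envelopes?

22

# with exactly i fixed is C(7,i)·!(7-i); sum over i=5..7:
  i=5: C(7,5)·!2 = 21·1 = 21
  i=6: C(7,6)·!1 = 7·0 = 0
  i=7: C(7,7)·!0 = 1·1 = 1
Total = 22.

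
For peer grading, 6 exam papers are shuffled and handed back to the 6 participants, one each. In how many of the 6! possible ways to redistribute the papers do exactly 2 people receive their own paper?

135

Pick the 2 fixed positions: C(6,2) = 15 ways.
The remaining 4 must be deranged: !4 = 9.
Total: 15 × 9 = 135.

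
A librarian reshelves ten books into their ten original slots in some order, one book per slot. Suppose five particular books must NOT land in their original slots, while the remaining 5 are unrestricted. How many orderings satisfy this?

2170680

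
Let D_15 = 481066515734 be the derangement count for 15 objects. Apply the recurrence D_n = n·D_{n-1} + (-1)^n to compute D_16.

D_16 = 16·481066515734 + 1 = 7697064251745.

7697064251745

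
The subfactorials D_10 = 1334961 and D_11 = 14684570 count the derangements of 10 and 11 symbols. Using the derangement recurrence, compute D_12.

176214841

D_12 = (12-1)·(D_11 + D_10) = 11·(14684570 + 1334961) = 11·16019531 = 176214841.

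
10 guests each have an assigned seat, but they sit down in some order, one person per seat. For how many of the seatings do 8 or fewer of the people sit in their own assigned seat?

# with exactly i fixed is C(10,i)·!(10-i); sum over i=0..8:
  i=0: C(10,0)·!10 = 1·1334961 = 1334961
  i=1: C(10,1)·!9 = 10·133496 = 1334960
  i=2: C(10,2)·!8 = 45·14833 = 667485
  i=3: C(10,3)·!7 = 120·1854 = 222480
  i=4: C(10,4)·!6 = 210·265 = 55650
  i=5: C(10,5)·!5 = 252·44 = 11088
  i=6: C(10,6)·!4 = 210·9 = 1890
  i=7: C(10,7)·!3 = 120·2 = 240
  i=8: C(10,8)·!2 = 45·1 = 45
Total = 3628799.

3628799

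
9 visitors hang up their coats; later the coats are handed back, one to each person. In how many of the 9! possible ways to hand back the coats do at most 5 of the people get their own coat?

362675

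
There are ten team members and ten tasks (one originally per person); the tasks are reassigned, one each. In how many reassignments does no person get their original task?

1334961

!10 = 10! · Σ_{k=0}^{10} (-1)^k/k!
= 10! - 10!/1! + 10!/2! - 10!/3! + 10!/4! - 10!/5! + 10!/6! - 10!/7! + 10!/8! - 10!/9! + 10!/10!
= 3628800 - 3628800 + 1814400 - 604800 + 151200 - 30240 + 5040 - 720 + 90 - 10 + 1
= 1334961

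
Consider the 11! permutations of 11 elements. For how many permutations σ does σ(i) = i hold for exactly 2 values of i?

7342280

Pick the 2 fixed positions: C(11,2) = 55 ways.
The remaining 9 must be deranged: !9 = 133496.
Total: 55 × 133496 = 7342280.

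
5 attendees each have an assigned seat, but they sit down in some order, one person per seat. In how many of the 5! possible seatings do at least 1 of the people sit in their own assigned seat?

76

# with exactly i fixed is C(5,i)·!(5-i); sum over i=1..5:
  i=1: C(5,1)·!4 = 5·9 = 45
  i=2: C(5,2)·!3 = 10·2 = 20
  i=3: C(5,3)·!2 = 10·1 = 10
  i=4: C(5,4)·!1 = 5·0 = 0
  i=5: C(5,5)·!0 = 1·1 = 1
Total = 76.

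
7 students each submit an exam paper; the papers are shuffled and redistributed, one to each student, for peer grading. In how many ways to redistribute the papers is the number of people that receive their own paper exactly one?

1855

Choose which one of the 7 is fixed: C(7,1) = 7.
The remaining 6 must be deranged: !6 = 265.
Total: 7 × 265 = 1855.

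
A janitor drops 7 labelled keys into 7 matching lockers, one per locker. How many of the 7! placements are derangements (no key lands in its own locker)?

1854

The subfactorial !7 = [7!/e] (nearest integer).
7! = 5040, and 5040/e ≈ 1854.11, so !7 = 1854.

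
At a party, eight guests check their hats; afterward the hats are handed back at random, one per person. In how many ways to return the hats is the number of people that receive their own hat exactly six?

Choose which 6 of the 8 are fixed: C(8,6) = 28.
The other 2 form a derangement: !2 = 1.
Total: 28 × 1 = 28.

28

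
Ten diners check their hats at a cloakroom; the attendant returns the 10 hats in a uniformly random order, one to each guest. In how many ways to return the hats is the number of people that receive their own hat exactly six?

1890

Choose which 6 of the 10 are fixed: C(10,6) = 210.
The other 4 form a derangement: !4 = 9.
Total: 210 × 9 = 1890.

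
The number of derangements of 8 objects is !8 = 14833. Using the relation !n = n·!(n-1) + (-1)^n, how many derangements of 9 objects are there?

133496

!9 = 9·14833 - 1 = 133496.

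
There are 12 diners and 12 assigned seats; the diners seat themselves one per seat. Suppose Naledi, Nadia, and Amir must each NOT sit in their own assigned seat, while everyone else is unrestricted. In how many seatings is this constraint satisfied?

369774720

Inclusion-exclusion on the 3 forbidden self-matches:
Σ_{j=0}^{3} (-1)^j C(3,j)(12-j)!
= C(3,0)·12! - C(3,1)·11! + C(3,2)·10! - C(3,3)·9!
= 479001600 - 119750400 + 10886400 - 362880
= 369774720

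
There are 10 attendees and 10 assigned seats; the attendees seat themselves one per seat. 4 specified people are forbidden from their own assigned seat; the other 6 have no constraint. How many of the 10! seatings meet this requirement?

Let A_j be the event that the j-th constrained one is fixed. By inclusion-exclusion over the 4 events:
Σ_{j=0}^{4} (-1)^j C(4,j)(10-j)!
= C(4,0)·10! - C(4,1)·9! + C(4,2)·8! - C(4,3)·7! + C(4,4)·6!
= 3628800 - 1451520 + 241920 - 20160 + 720
= 2399760

2399760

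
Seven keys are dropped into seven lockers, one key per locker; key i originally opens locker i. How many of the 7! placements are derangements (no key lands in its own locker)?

1854

Recurrence: !7 = 6·(!6 + !5).
!7 = 6·(265 + 44) = 6·309 = 1854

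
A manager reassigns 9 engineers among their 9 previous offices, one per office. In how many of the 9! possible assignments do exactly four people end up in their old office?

5544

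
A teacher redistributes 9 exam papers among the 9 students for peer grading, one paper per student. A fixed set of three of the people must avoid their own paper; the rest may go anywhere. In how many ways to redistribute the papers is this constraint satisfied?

Let A_j be the event that the j-th constrained one is fixed. By inclusion-exclusion over the 3 events:
Σ_{j=0}^{3} (-1)^j C(3,j)(9-j)!
= C(3,0)·9! - C(3,1)·8! + C(3,2)·7! - C(3,3)·6!
= 362880 - 120960 + 15120 - 720
= 256320

256320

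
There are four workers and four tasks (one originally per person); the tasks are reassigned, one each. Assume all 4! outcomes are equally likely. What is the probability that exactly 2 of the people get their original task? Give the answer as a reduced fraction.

1/4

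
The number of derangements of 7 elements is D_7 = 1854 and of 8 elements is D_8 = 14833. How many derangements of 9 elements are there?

D_9 = (9-1)·(D_8 + D_7) = 8·(14833 + 1854) = 8·16687 = 133496.

133496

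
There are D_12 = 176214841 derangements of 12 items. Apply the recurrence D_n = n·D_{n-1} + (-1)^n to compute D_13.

2290792932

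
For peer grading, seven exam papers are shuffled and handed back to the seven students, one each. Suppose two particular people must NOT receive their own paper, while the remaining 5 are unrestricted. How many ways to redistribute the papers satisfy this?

3720

Inclusion-exclusion on the 2 forbidden self-matches:
Σ_{j=0}^{2} (-1)^j C(2,j)(7-j)!
= C(2,0)·7! - C(2,1)·6! + C(2,2)·5!
= 5040 - 1440 + 120
= 3720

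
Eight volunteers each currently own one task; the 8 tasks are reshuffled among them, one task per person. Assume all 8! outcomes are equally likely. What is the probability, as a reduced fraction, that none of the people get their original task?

2119/5760

Favorable outcomes: !8 = 14833.
Total outcomes: 8! = 40320.
Probability = 14833/40320 = 2119/5760.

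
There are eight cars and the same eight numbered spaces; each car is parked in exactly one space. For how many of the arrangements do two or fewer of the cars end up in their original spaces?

# with exactly i fixed is C(8,i)·!(8-i); sum over i=0..2:
  i=0: C(8,0)·!8 = 1·14833 = 14833
  i=1: C(8,1)·!7 = 8·1854 = 14832
  i=2: C(8,2)·!6 = 28·265 = 7420
Total = 37085.

37085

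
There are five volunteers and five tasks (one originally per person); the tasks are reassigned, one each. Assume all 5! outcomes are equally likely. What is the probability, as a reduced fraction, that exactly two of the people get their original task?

Favorable outcomes: C(5,2)·!3 = 10·2 = 20.
Total outcomes: 5! = 120.
Probability = 20/120 = 1/6.

1/6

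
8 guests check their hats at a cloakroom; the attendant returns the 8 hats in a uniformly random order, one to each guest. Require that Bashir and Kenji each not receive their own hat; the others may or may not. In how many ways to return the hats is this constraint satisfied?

30960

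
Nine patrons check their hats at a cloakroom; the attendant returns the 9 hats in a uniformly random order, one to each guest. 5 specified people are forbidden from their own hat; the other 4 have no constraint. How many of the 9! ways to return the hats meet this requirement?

Inclusion-exclusion on the 5 forbidden self-matches:
Σ_{j=0}^{5} (-1)^j C(5,j)(9-j)!
= C(5,0)·9! - C(5,1)·8! + C(5,2)·7! - C(5,3)·6! + C(5,4)·5! - C(5,5)·4!
= 362880 - 201600 + 50400 - 7200 + 600 - 24
= 205056

205056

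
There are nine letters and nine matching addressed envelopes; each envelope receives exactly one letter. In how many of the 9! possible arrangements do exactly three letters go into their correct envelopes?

22260

Pick the 3 fixed positions: C(9,3) = 84 ways.
The remaining 6 must be deranged: !6 = 265.
Total: 84 × 265 = 22260.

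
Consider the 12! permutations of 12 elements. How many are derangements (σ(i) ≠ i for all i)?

176214841

Use !n = n·!(n-1) + (-1)^n.
!12 = 12·14684570 + 1 = 176214841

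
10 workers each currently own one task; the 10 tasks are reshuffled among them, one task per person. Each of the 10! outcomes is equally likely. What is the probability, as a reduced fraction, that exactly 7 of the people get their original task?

Favorable outcomes: C(10,7)·!3 = 120·2 = 240.
Total outcomes: 10! = 3628800.
Probability = 240/3628800 = 1/15120.

1/15120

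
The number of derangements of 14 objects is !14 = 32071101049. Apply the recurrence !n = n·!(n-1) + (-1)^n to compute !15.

481066515734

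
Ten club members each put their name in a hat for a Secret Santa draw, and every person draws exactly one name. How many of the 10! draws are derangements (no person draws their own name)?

1334961

!10 is the nearest integer to 10!/e.
10! = 3628800, and 3628800/e ≈ 1334960.92, so !10 = 1334961.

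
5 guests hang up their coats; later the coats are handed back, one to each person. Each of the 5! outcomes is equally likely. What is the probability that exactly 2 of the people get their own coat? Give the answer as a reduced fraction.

1/6

Favorable outcomes: C(5,2)·!3 = 10·2 = 20.
Total outcomes: 5! = 120.
Probability = 20/120 = 1/6.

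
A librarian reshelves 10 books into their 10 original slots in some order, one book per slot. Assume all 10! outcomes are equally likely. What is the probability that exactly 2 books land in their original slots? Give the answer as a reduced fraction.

2119/11520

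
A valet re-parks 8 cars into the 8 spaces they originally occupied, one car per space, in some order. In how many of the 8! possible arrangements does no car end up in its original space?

14833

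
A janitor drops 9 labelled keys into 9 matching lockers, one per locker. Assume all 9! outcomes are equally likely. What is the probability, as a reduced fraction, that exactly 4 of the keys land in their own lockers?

11/720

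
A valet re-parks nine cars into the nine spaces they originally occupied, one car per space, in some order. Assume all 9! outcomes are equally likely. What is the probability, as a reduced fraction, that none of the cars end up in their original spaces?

Favorable outcomes: !9 = 133496.
Total outcomes: 9! = 362880.
Probability = 133496/362880 = 16687/45360.

16687/45360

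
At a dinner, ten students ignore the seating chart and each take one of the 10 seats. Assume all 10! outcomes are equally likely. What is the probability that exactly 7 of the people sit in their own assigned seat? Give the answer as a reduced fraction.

1/15120

Favorable outcomes: C(10,7)·!3 = 120·2 = 240.
Total outcomes: 10! = 3628800.
Probability = 240/3628800 = 1/15120.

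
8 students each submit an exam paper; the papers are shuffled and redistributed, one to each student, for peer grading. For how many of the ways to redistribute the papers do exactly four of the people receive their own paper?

630

Choose which 4 of the 8 are fixed: C(8,4) = 70.
The remaining 4 must be deranged: !4 = 9.
Total: 70 × 9 = 630.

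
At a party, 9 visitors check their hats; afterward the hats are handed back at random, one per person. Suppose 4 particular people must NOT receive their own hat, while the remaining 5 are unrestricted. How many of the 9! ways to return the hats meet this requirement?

Inclusion-exclusion on the 4 forbidden self-matches:
Σ_{j=0}^{4} (-1)^j C(4,j)(9-j)!
= C(4,0)·9! - C(4,1)·8! + C(4,2)·7! - C(4,3)·6! + C(4,4)·5!
= 362880 - 161280 + 30240 - 2880 + 120
= 229080

229080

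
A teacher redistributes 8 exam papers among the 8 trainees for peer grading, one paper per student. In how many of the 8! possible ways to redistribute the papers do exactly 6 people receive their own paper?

28

Pick the 6 fixed positions: C(8,6) = 28 ways.
The remaining 2 must be deranged: !2 = 1.
Total: 28 × 1 = 28.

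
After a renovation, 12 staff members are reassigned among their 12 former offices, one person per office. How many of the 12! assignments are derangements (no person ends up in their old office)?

176214841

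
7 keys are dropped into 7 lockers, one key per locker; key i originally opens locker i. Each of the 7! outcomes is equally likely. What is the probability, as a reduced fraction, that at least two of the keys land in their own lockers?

Favorable outcomes: Σ_{i≥2} C(7,i)·!(7-i) = 21·44 + 35·9 + 35·2 + 21·1 + 7·0 + 1·1 = 1331.
Total outcomes: 7! = 5040.
Probability = 1331/5040 = 1331/5040.

1331/5040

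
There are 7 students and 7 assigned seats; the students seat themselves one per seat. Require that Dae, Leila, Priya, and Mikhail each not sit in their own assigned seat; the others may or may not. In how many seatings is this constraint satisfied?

2790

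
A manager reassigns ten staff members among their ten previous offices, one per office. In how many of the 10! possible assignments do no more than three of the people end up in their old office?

3559886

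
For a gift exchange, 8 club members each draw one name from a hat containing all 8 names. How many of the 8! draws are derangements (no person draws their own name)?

14833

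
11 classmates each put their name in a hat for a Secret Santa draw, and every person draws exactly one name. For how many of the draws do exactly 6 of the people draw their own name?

Pick the 6 fixed positions: C(11,6) = 462 ways.
The other 5 form a derangement: !5 = 44.
Total: 462 × 44 = 20328.

20328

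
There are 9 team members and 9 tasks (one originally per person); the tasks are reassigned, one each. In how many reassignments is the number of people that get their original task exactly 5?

Choose which 5 of the 9 are fixed: C(9,5) = 126.
The remaining 4 must be deranged: !4 = 9.
Total: 126 × 9 = 1134.

1134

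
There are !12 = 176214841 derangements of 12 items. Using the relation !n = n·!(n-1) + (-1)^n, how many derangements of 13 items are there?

!13 = 13·176214841 - 1 = 2290792932.

2290792932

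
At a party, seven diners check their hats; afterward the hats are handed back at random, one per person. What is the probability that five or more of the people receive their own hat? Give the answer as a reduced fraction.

11/2520

Favorable outcomes: Σ_{i≥5} C(7,i)·!(7-i) = 21·1 + 7·0 + 1·1 = 22.
Total outcomes: 7! = 5040.
Probability = 22/5040 = 11/2520.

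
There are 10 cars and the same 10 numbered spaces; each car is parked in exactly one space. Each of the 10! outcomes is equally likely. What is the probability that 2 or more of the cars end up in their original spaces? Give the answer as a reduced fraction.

958879/3628800

Favorable outcomes: Σ_{i≥2} C(10,i)·!(10-i) = 45·14833 + 120·1854 + 210·265 + 252·44 + 210·9 + 120·2 + 45·1 + 10·0 + 1·1 = 958879.
Total outcomes: 10! = 3628800.
Probability = 958879/3628800 = 958879/3628800.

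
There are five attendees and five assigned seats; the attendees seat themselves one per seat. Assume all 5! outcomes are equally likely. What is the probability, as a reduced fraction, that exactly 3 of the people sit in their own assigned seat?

Favorable outcomes: C(5,3)·!2 = 10·1 = 10.
Total outcomes: 5! = 120.
Probability = 10/120 = 1/12.

1/12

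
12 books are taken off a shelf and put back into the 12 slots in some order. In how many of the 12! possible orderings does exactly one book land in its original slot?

176214840

Choose which one of the 12 is fixed: C(12,1) = 12.
The remaining 11 must be deranged: !11 = 14684570.
Total: 12 × 14684570 = 176214840.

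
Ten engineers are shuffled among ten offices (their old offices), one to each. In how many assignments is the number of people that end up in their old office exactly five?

11088

Choose which 5 of the 10 are fixed: C(10,5) = 252.
The remaining 5 must be deranged: !5 = 44.
Total: 252 × 44 = 11088.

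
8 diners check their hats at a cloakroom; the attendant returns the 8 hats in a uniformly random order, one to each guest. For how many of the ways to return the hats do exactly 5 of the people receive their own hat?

Choose which 5 of the 8 are fixed: C(8,5) = 56.
The remaining 3 must be deranged: !3 = 2.
Total: 56 × 2 = 112.

112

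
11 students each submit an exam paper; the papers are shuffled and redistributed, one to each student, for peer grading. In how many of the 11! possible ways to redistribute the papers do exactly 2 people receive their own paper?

Pick the 2 fixed positions: C(11,2) = 55 ways.
The other 9 form a derangement: !9 = 133496.
Total: 55 × 133496 = 7342280.

7342280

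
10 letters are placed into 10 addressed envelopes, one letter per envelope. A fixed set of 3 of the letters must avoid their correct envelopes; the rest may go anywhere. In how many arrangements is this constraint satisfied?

2656080

Inclusion-exclusion on the 3 forbidden self-matches:
Σ_{j=0}^{3} (-1)^j C(3,j)(10-j)!
= C(3,0)·10! - C(3,1)·9! + C(3,2)·8! - C(3,3)·7!
= 3628800 - 1088640 + 120960 - 5040
= 2656080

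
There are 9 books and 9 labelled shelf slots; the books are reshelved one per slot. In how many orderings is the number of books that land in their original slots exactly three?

22260

Pick the 3 fixed positions: C(9,3) = 84 ways.
The other 6 form a derangement: !6 = 265.
Total: 84 × 265 = 22260.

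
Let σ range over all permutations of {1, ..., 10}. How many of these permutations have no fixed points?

Recurrence: !10 = 10·!9 + (-1)^10.
!10 = 10·133496 + 1 = 1334961

1334961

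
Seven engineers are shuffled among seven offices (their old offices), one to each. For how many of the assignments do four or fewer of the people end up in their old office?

5018

# with exactly i fixed is C(7,i)·!(7-i); sum over i=0..4:
  i=0: C(7,0)·!7 = 1·1854 = 1854
  i=1: C(7,1)·!6 = 7·265 = 1855
  i=2: C(7,2)·!5 = 21·44 = 924
  i=3: C(7,3)·!4 = 35·9 = 315
  i=4: C(7,4)·!3 = 35·2 = 70
Total = 5018.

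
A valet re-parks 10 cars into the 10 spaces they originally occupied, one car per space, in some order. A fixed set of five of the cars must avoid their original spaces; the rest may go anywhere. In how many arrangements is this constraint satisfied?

2170680

Let A_j be the event that the j-th constrained one is fixed. By inclusion-exclusion over the 5 events:
Σ_{j=0}^{5} (-1)^j C(5,j)(10-j)!
= C(5,0)·10! - C(5,1)·9! + C(5,2)·8! - C(5,3)·7! + C(5,4)·6! - C(5,5)·5!
= 3628800 - 1814400 + 403200 - 50400 + 3600 - 120
= 2170680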